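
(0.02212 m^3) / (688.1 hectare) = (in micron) 0.02212 m^3 is already in m^3. 1 hectare = 10000 m^2, so 688.1 hectare = 688.1 * 10000 = 6881000 m^2. Combine: 0.02212 m^3 / 6881000 m^2 = 3.214649e-09 m. 1 micron = 1e-06 m, so 3.214649e-09 m = 3.214649e-09 / 1e-06 = 0.003214649 micron ≈ 0.003215 micron (4 s.f.). Final answer: 0.003215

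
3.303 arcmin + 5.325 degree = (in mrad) 93.9. Check: 1 arcmin = 0.00029088821 rad, so 3.303 arcmin = 3.303 * 0.00029088821 = 0.00096080375 rad. 1 degree = 0.017453293 rad, so 5.325 degree = 5.325 * 0.017453293 = 0.092938783 rad. Sum: 0.00096080375 + 0.092938783 = 0.093899586 rad. 1 mrad = 0.001 rad, so 0.093899586 rad = 0.093899586 / 0.001 = 93.899586 mrad ≈ 93.9 mrad (4 s.f.).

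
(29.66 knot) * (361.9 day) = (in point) 1.352e+12. Check: 1 knot = 0.51444444 m/s, so 29.66 knot = 29.66 * 0.51444444 = 15.258422 m/s. 1 day = 86400 s, so 361.9 day = 361.9 * 86400 = 31268160 s. Combine: 15.258422 m/s * 31268160 s = 4.7710279e+08 m. 1 point = 0.00035277778 m, so 4.7710279e+08 m = 4.7710279e+08 / 0.00035277778 = 1.3524174e+12 point ≈ 1.352e+12 point (4 s.f.).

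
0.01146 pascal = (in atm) 1.131e-07. Check: 0.01146 pascal = 0.01146 Pa. 1 atm = 101325 Pa, so 0.01146 Pa = 0.01146 / 101325 = 1.1310141e-07 atm ≈ 1.131e-07 atm (4 s.f.).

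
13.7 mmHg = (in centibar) 1.827. Check: 1 mmHg = 133.32237 Pa, so 13.7 mmHg = 13.7 * 133.32237 = 1826.5164 Pa. 1 centibar = 1000 Pa, so 1826.5164 Pa = 1826.5164 / 1000 = 1.8265164 centibar ≈ 1.827 centibar (4 s.f.).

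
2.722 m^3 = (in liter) 1 liter = 0.001 m^3, so 2.722 m^3 = 2.722 / 0.001 = 2722 liter. Final answer: 2722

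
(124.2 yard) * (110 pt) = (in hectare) 1 yard = 0.9144 m, so 124.2 yard = 124.2 * 0.9144 = 113.56848 m. 1 pt = 0.00035277778 m, so 110 pt = 110 * 0.00035277778 = 0.038805556 m. Combine: 113.56848 m * 0.038805556 m = 4.407088 m^2. 1 hectare = 10000 m^2, so 4.407088 m^2 = 4.407088 / 10000 = 0.0004407088 hectare ≈ 0.0004407 hectare (4 s.f.). Final answer: 0.0004407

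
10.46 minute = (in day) 0.007264. Check: 1 minute = 60 s, so 10.46 minute = 10.46 * 60 = 627.6 s. 1 day = 86400 s, so 627.6 s = 627.6 / 86400 = 0.0072638889 day ≈ 0.007264 day (4 s.f.).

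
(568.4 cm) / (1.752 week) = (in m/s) 1 cm = 0.01 m, so 568.4 cm = 568.4 * 0.01 = 5.684 m. 1 week = 604800 s, so 1.752 week = 1.752 * 604800 = 1059609.6 s. Combine: 5.684 m / 1059609.6 s = 5.3642398e-06 m/s. Result: 5.3642398e-06 m/s ≈ 5.364e-06 m/s (4 s.f.). Final answer: 5.364e-06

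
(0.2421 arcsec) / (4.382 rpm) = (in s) 2.558e-06. Check: 1 arcsec = 4.8481368e-06 rad, so 0.2421 arcsec = 0.2421 * 4.8481368e-06 = 1.1737339e-06 rad. 1 rpm = 0.10471976 rad/s, so 4.382 rpm = 4.382 * 0.10471976 = 0.45888197 rad/s. Combine: 1.1737339e-06 rad / 0.45888197 rad/s = 2.5578123e-06 s. Result: 2.5578123e-06 s ≈ 2.558e-06 s (4 s.f.).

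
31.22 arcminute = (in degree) 0.5203. Check: 1 arcminute = 0.00029088821 rad, so 31.22 arcminute = 31.22 * 0.00029088821 = 0.0090815299 rad. 1 degree = 0.017453293 rad, so 0.0090815299 rad = 0.0090815299 / 0.017453293 = 0.52033333 degree ≈ 0.5203 degree (4 s.f.).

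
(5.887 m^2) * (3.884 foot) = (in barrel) 43.84. Check: 5.887 m^2 is already in m^2. 1 foot = 0.3048 m, so 3.884 foot = 3.884 * 0.3048 = 1.1838432 m. Combine: 5.887 m^2 * 1.1838432 m = 6.9692849 m^3. 1 barrel = 0.15898729 m^3, so 6.9692849 m^3 = 6.9692849 / 0.15898729 = 43.835483 barrel ≈ 43.84 barrel (4 s.f.).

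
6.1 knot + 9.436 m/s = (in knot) 1 knot = 0.51444444 m/s, so 6.1 knot = 6.1 * 0.51444444 = 3.1381111 m/s. 9.436 m/s is already in m/s. Sum: 3.1381111 + 9.436 = 12.574111 m/s. 1 knot = 0.51444444 m/s, so 12.574111 m/s = 12.574111 / 0.51444444 = 24.442117 knot ≈ 24.44 knot (4 s.f.). Final answer: 24.44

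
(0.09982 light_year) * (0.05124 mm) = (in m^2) 1 light_year = 9.4607305e+15 m, so 0.09982 light_year = 0.09982 * 9.4607305e+15 = 9.4437012e+14 m. 1 mm = 0.001 m, so 0.05124 mm = 0.05124 * 0.001 = 5.124e-05 m. Combine: 9.4437012e+14 m * 5.124e-05 m = 4.8389525e+10 m^2. Result: 4.8389525e+10 m^2 ≈ 4.839e+10 m^2 (4 s.f.). Final answer: 4.839e+10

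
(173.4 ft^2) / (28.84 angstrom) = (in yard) 1 ft^2 = 0.09290304 m^2, so 173.4 ft^2 = 173.4 * 0.09290304 = 16.109387 m^2. 1 angstrom = 1e-10 m, so 28.84 angstrom = 28.84 * 1e-10 = 2.884e-09 m. Combine: 16.109387 m^2 / 2.884e-09 m = 5.5857792e+09 m. 1 yard = 0.9144 m, so 5.5857792e+09 m = 5.5857792e+09 / 0.9144 = 6.1086824e+09 yard ≈ 6.109e+09 yard (4 s.f.). Final answer: 6.109e+09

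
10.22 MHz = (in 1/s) 1.022e+07. Check: 1 MHz = 1000000 Hz, so 10.22 MHz = 10.22 * 1000000 = 10220000 Hz. 10220000 Hz = 10220000 1/s ≈ 1.022e+07 1/s (4 s.f.).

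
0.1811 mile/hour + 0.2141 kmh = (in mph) 0.3141. Check: 1 mile/hour = 0.44704 m/s, so 0.1811 mile/hour = 0.1811 * 0.44704 = 0.080958944 m/s. 1 kmh = 0.27777778 m/s, so 0.2141 kmh = 0.2141 * 0.27777778 = 0.059472222 m/s. Sum: 0.080958944 + 0.059472222 = 0.14043117 m/s. 1 mph = 0.44704 m/s, so 0.14043117 m/s = 0.14043117 / 0.44704 = 0.31413557 mph ≈ 0.3141 mph (4 s.f.).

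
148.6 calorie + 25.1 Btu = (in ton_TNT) 1 calorie = 4.184 J, so 148.6 calorie = 148.6 * 4.184 = 621.7424 J. 1 Btu = 1055.0559 J, so 25.1 Btu = 25.1 * 1055.0559 = 26481.902 J. Sum: 621.7424 + 26481.902 = 27103.644 J. 1 ton_TNT = 4.184e+09 J, so 27103.644 J = 27103.644 / 4.184e+09 = 6.4779265e-06 ton_TNT ≈ 6.478e-06 ton_TNT (4 s.f.). Final answer: 6.478e-06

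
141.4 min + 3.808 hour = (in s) 2.219e+04. Check: 1 min = 60 s, so 141.4 min = 141.4 * 60 = 8484 s. 1 hour = 3600 s, so 3.808 hour = 3.808 * 3600 = 13708.8 s. Sum: 8484 + 13708.8 = 22192.8 s. Result: 22192.8 s ≈ 2.219e+04 s (4 s.f.).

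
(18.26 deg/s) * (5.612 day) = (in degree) 1 deg/s = 0.017453293 rad/s, so 18.26 deg/s = 18.26 * 0.017453293 = 0.31869712 rad/s. 1 day = 86400 s, so 5.612 day = 5.612 * 86400 = 484876.8 s. Combine: 0.31869712 rad/s * 484876.8 s = 154528.84 rad. 1 degree = 0.017453293 rad, so 154528.84 rad = 154528.84 / 0.017453293 = 8853850.4 degree ≈ 8.854e+06 degree (4 s.f.). Final answer: 8.854e+06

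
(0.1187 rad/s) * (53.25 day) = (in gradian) 3.477e+07. Check: 0.1187 rad/s is already in rad/s. 1 day = 86400 s, so 53.25 day = 53.25 * 86400 = 4600800 s. Combine: 0.1187 rad/s * 4600800 s = 546114.96 rad. 1 gradian = 0.015707963 rad, so 546114.96 rad = 546114.96 / 0.015707963 = 34766758 gradian ≈ 3.477e+07 gradian (4 s.f.).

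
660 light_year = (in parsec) 1 light_year = 9.4607305e+15 m, so 660 light_year = 660 * 9.4607305e+15 = 6.2440821e+18 m. 1 parsec = 3.0856776e+16 m, so 6.2440821e+18 m = 6.2440821e+18 / 3.0856776e+16 = 202.35692 parsec ≈ 202.4 parsec (4 s.f.). Final answer: 202.4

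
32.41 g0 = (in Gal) 3.178e+04. Check: 1 g0 = 9.80665 m/s^2, so 32.41 g0 = 32.41 * 9.80665 = 317.83353 m/s^2. 1 Gal = 0.01 m/s^2, so 317.83353 m/s^2 = 317.83353 / 0.01 = 31783.353 Gal ≈ 3.178e+04 Gal (4 s.f.).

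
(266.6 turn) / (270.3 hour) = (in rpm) 0.01644. Check: 1 turn = 6.2831853 rad, so 266.6 turn = 266.6 * 6.2831853 = 1675.0972 rad. 1 hour = 3600 s, so 270.3 hour = 270.3 * 3600 = 973080 s. Combine: 1675.0972 rad / 973080 s = 0.0017214383 rad/s. 1 rpm = 0.10471976 rad/s, so 0.0017214383 rad/s = 0.0017214383 / 0.10471976 = 0.016438525 rpm ≈ 0.01644 rpm (4 s.f.).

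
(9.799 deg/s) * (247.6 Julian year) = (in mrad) 1 deg/s = 0.017453293 rad/s, so 9.799 deg/s = 9.799 * 0.017453293 = 0.17102481 rad/s. 1 Julian year = 31557600 s, so 247.6 Julian year = 247.6 * 31557600 = 7.8136618e+09 s. Combine: 0.17102481 rad/s * 7.8136618e+09 s = 1.33633e+09 rad. 1 mrad = 0.001 rad, so 1.33633e+09 rad = 1.33633e+09 / 0.001 = 1.33633e+12 mrad ≈ 1.336e+12 mrad (4 s.f.). Final answer: 1.336e+12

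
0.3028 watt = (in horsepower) 0.3028 watt = 0.3028 W. 1 horsepower = 745.69987 W, so 0.3028 W = 0.3028 / 745.69987 = 0.00040606149 horsepower ≈ 0.0004061 horsepower (4 s.f.). Final answer: 0.0004061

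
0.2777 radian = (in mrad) 277.7. Check: 0.2777 radian = 0.2777 rad. 1 mrad = 0.001 rad, so 0.2777 rad = 0.2777 / 0.001 = 277.7 mrad.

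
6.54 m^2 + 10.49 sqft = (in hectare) 0.0007515. Check: 6.54 m^2 is already in m^2. 1 sqft = 0.09290304 m^2, so 10.49 sqft = 10.49 * 0.09290304 = 0.97455289 m^2. Sum: 6.54 + 0.97455289 = 7.5145529 m^2. 1 hectare = 10000 m^2, so 7.5145529 m^2 = 7.5145529 / 10000 = 0.00075145529 hectare ≈ 0.0007515 hectare (4 s.f.).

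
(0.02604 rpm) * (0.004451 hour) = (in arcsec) 1 rpm = 0.10471976 rad/s, so 0.02604 rpm = 0.02604 * 0.10471976 = 0.0027269024 rad/s. 1 hour = 3600 s, so 0.004451 hour = 0.004451 * 3600 = 16.0236 s. Combine: 0.0027269024 rad/s * 16.0236 s = 0.043694794 rad. 1 arcsec = 4.8481368e-06 rad, so 0.043694794 rad = 0.043694794 / 4.8481368e-06 = 9012.6982 arcsec ≈ 9013 arcsec (4 s.f.). Final answer: 9013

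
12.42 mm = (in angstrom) 1 mm = 0.001 m, so 12.42 mm = 12.42 * 0.001 = 0.01242 m. 1 angstrom = 1e-10 m, so 0.01242 m = 0.01242 / 1e-10 = 1.242e+08 angstrom. Final answer: 1.242e+08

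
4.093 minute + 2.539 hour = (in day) 0.1086. Check: 1 minute = 60 s, so 4.093 minute = 4.093 * 60 = 245.58 s. 1 hour = 3600 s, so 2.539 hour = 2.539 * 3600 = 9140.4 s. Sum: 245.58 + 9140.4 = 9385.98 s. 1 day = 86400 s, so 9385.98 s = 9385.98 / 86400 = 0.10863403 day ≈ 0.1086 day (4 s.f.).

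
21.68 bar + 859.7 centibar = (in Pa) 1 bar = 100000 Pa, so 21.68 bar = 21.68 * 100000 = 2168000 Pa. 1 centibar = 1000 Pa, so 859.7 centibar = 859.7 * 1000 = 859700 Pa. Sum: 2168000 + 859700 = 3027700 Pa. Result: 3027700 Pa ≈ 3.028e+06 Pa (4 s.f.). Final answer: 3.028e+06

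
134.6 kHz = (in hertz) 1 kHz = 1000 Hz, so 134.6 kHz = 134.6 * 1000 = 134600 Hz. 134600 Hz = 134600 hertz ≈ 1.346e+05 hertz (4 s.f.). Final answer: 1.346e+05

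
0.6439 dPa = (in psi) 1 dPa = 0.1 Pa, so 0.6439 dPa = 0.6439 * 0.1 = 0.06439 Pa. 1 psi = 6894.7573 Pa, so 0.06439 Pa = 0.06439 / 6894.7573 = 9.3389799e-06 psi ≈ 9.339e-06 psi (4 s.f.). Final answer: 9.339e-06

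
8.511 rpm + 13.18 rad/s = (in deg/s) 1 rpm = 0.10471976 rad/s, so 8.511 rpm = 8.511 * 0.10471976 = 0.89126984 rad/s. 13.18 rad/s is already in rad/s. Sum: 0.89126984 + 13.18 = 14.07127 rad/s. 1 deg/s = 0.017453293 rad/s, so 14.07127 rad/s = 14.07127 / 0.017453293 = 806.22437 deg/s ≈ 806.2 deg/s (4 s.f.). Final answer: 806.2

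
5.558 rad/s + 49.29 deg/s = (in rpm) 61.29. Check: 5.558 rad/s is already in rad/s. 1 deg/s = 0.017453293 rad/s, so 49.29 deg/s = 49.29 * 0.017453293 = 0.86027279 rad/s. Sum: 5.558 + 0.86027279 = 6.4182728 rad/s. 1 rpm = 0.10471976 rad/s, so 6.4182728 rad/s = 6.4182728 / 0.10471976 = 61.28999 rpm ≈ 61.29 rpm (4 s.f.).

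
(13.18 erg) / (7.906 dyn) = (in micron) 1 erg = 1e-07 J, so 13.18 erg = 13.18 * 1e-07 = 1.318e-06 J. 1 dyn = 1e-05 N, so 7.906 dyn = 7.906 * 1e-05 = 7.906e-05 N. Combine: 1.318e-06 J / 7.906e-05 N = 0.016670883 m. 1 micron = 1e-06 m, so 0.016670883 m = 0.016670883 / 1e-06 = 16670.883 micron ≈ 1.667e+04 micron (4 s.f.). Final answer: 1.667e+04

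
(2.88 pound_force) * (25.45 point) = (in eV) 1 pound_force = 4.4482216 N, so 2.88 pound_force = 2.88 * 4.4482216 = 12.810878 N. 1 point = 0.00035277778 m, so 25.45 point = 25.45 * 0.00035277778 = 0.0089781944 m. Combine: 12.810878 N * 0.0089781944 m = 0.11501856 J. 1 eV = 1.6021766e-19 J, so 0.11501856 J = 0.11501856 / 1.6021766e-19 = 7.1788936e+17 eV ≈ 7.179e+17 eV (4 s.f.). Final answer: 7.179e+17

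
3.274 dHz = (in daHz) 1 dHz = 0.1 Hz, so 3.274 dHz = 3.274 * 0.1 = 0.3274 Hz. 1 daHz = 10 Hz, so 0.3274 Hz = 0.3274 / 10 = 0.03274 daHz. Final answer: 0.03274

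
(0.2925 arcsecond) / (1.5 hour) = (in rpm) 2.508e-09. Check: 1 arcsecond = 4.8481368e-06 rad, so 0.2925 arcsecond = 0.2925 * 4.8481368e-06 = 1.41808e-06 rad. 1 hour = 3600 s, so 1.5 hour = 1.5 * 3600 = 5400 s. Combine: 1.41808e-06 rad / 5400 s = 2.6260741e-10 rad/s. 1 rpm = 0.10471976 rad/s, so 2.6260741e-10 rad/s = 2.6260741e-10 / 0.10471976 = 2.507716e-09 rpm ≈ 2.508e-09 rpm (4 s.f.).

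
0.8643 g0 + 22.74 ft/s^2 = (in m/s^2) 15.41. Check: 1 g0 = 9.80665 m/s^2, so 0.8643 g0 = 0.8643 * 9.80665 = 8.4758876 m/s^2. 1 ft/s^2 = 0.3048 m/s^2, so 22.74 ft/s^2 = 22.74 * 0.3048 = 6.931152 m/s^2. Sum: 8.4758876 + 6.931152 = 15.40704 m/s^2. Result: 15.40704 m/s^2 ≈ 15.41 m/s^2 (4 s.f.).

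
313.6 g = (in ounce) 1 g = 0.001 kg, so 313.6 g = 313.6 * 0.001 = 0.3136 kg. 1 ounce = 0.028349523 kg, so 0.3136 kg = 0.3136 / 0.028349523 = 11.061914 ounce ≈ 11.06 ounce (4 s.f.). Final answer: 11.06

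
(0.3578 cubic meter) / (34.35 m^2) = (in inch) 0.4101. Check: 0.3578 cubic meter = 0.3578 m^3. 34.35 m^2 is already in m^2. Combine: 0.3578 m^3 / 34.35 m^2 = 0.010416303 m. 1 inch = 0.0254 m, so 0.010416303 m = 0.010416303 / 0.0254 = 0.41009066 inch ≈ 0.4101 inch (4 s.f.).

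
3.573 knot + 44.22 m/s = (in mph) 1 knot = 0.51444444 m/s, so 3.573 knot = 3.573 * 0.51444444 = 1.83811 m/s. 44.22 m/s is already in m/s. Sum: 1.83811 + 44.22 = 46.05811 m/s. 1 mph = 0.44704 m/s, so 46.05811 m/s = 46.05811 / 0.44704 = 103.02906 mph ≈ 103 mph (4 s.f.). Final answer: 103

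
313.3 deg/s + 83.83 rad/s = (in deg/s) 5116. Check: 1 deg/s = 0.017453293 rad/s, so 313.3 deg/s = 313.3 * 0.017453293 = 5.4681165 rad/s. 83.83 rad/s is already in rad/s. Sum: 5.4681165 + 83.83 = 89.298117 rad/s. 1 deg/s = 0.017453293 rad/s, so 89.298117 rad/s = 89.298117 / 0.017453293 = 5116.4052 deg/s ≈ 5116 deg/s (4 s.f.).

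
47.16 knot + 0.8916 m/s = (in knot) 1 knot = 0.51444444 m/s, so 47.16 knot = 47.16 * 0.51444444 = 24.2612 m/s. 0.8916 m/s is already in m/s. Sum: 24.2612 + 0.8916 = 25.1528 m/s. 1 knot = 0.51444444 m/s, so 25.1528 m/s = 25.1528 / 0.51444444 = 48.893132 knot ≈ 48.89 knot (4 s.f.). Final answer: 48.89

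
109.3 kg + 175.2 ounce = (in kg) 109.3 kg is already in kg. 1 ounce = 0.028349523 kg, so 175.2 ounce = 175.2 * 0.028349523 = 4.9668365 kg. Sum: 109.3 + 4.9668365 = 114.26684 kg. Result: 114.26684 kg ≈ 114.3 kg (4 s.f.). Final answer: 114.3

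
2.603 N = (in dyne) 2.603e+05. Check: 1 dyne = 1e-05 N, so 2.603 N = 2.603 / 1e-05 = 260300 dyne ≈ 2.603e+05 dyne (4 s.f.).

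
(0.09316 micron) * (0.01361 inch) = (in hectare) 3.22e-15. Check: 1 micron = 1e-06 m, so 0.09316 micron = 0.09316 * 1e-06 = 9.316e-08 m. 1 inch = 0.0254 m, so 0.01361 inch = 0.01361 * 0.0254 = 0.000345694 m. Combine: 9.316e-08 m * 0.000345694 m = 3.2204853e-11 m^2. 1 hectare = 10000 m^2, so 3.2204853e-11 m^2 = 3.2204853e-11 / 10000 = 3.2204853e-15 hectare ≈ 3.22e-15 hectare (4 s.f.).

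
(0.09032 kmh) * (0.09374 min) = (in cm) 14.11. Check: 1 kmh = 0.27777778 m/s, so 0.09032 kmh = 0.09032 * 0.27777778 = 0.025088889 m/s. 1 min = 60 s, so 0.09374 min = 0.09374 * 60 = 5.6244 s. Combine: 0.025088889 m/s * 5.6244 s = 0.14110995 m. 1 cm = 0.01 m, so 0.14110995 m = 0.14110995 / 0.01 = 14.110995 cm ≈ 14.11 cm (4 s.f.).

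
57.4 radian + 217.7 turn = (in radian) 1425. Check: 57.4 radian = 57.4 rad. 1 turn = 6.2831853 rad, so 217.7 turn = 217.7 * 6.2831853 = 1367.8494 rad. Sum: 57.4 + 1367.8494 = 1425.2494 rad. 1425.2494 rad = 1425.2494 radian ≈ 1425 radian (4 s.f.).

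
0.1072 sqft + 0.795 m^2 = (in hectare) 1 sqft = 0.09290304 m^2, so 0.1072 sqft = 0.1072 * 0.09290304 = 0.0099592059 m^2. 0.795 m^2 is already in m^2. Sum: 0.0099592059 + 0.795 = 0.80495921 m^2. 1 hectare = 10000 m^2, so 0.80495921 m^2 = 0.80495921 / 10000 = 8.0495921e-05 hectare ≈ 8.05e-05 hectare (4 s.f.). Final answer: 8.05e-05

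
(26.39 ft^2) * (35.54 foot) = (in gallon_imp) 1 ft^2 = 0.09290304 m^2, so 26.39 ft^2 = 26.39 * 0.09290304 = 2.4517112 m^2. 1 foot = 0.3048 m, so 35.54 foot = 35.54 * 0.3048 = 10.832592 m. Combine: 2.4517112 m^2 * 10.832592 m = 26.558387 m^3. 1 gallon_imp = 0.00454609 m^3, so 26.558387 m^3 = 26.558387 / 0.00454609 = 5842.0285 gallon_imp ≈ 5842 gallon_imp (4 s.f.). Final answer: 5842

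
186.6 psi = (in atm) 1 psi = 6894.7573 Pa, so 186.6 psi = 186.6 * 6894.7573 = 1286561.7 Pa. 1 atm = 101325 Pa, so 1286561.7 Pa = 1286561.7 / 101325 = 12.697377 atm ≈ 12.7 atm (4 s.f.). Final answer: 12.7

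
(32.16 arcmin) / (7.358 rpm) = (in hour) 3.372e-06. Check: 1 arcmin = 0.00029088821 rad, so 32.16 arcmin = 32.16 * 0.00029088821 = 0.0093549648 rad. 1 rpm = 0.10471976 rad/s, so 7.358 rpm = 7.358 * 0.10471976 = 0.77052796 rad/s. Combine: 0.0093549648 rad / 0.77052796 rad/s = 0.01214098 s. 1 hour = 3600 s, so 0.01214098 s = 0.01214098 / 3600 = 3.3724945e-06 hour ≈ 3.372e-06 hour (4 s.f.).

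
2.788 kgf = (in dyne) 2.734e+06. Check: 1 kgf = 9.80665 N, so 2.788 kgf = 2.788 * 9.80665 = 27.34094 N. 1 dyne = 1e-05 N, so 27.34094 N = 27.34094 / 1e-05 = 2734094 dyne ≈ 2.734e+06 dyne (4 s.f.).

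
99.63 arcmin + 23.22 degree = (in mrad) 1 arcmin = 0.00029088821 rad, so 99.63 arcmin = 99.63 * 0.00029088821 = 0.028981192 rad. 1 degree = 0.017453293 rad, so 23.22 degree = 23.22 * 0.017453293 = 0.40526545 rad. Sum: 0.028981192 + 0.40526545 = 0.43424664 rad. 1 mrad = 0.001 rad, so 0.43424664 rad = 0.43424664 / 0.001 = 434.24664 mrad ≈ 434.2 mrad (4 s.f.). Final answer: 434.2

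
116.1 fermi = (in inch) 1 fermi = 1e-15 m, so 116.1 fermi = 116.1 * 1e-15 = 1.161e-13 m. 1 inch = 0.0254 m, so 1.161e-13 m = 1.161e-13 / 0.0254 = 4.5708661e-12 inch ≈ 4.571e-12 inch (4 s.f.). Final answer: 4.571e-12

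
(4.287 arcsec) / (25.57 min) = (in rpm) 1.294e-07. Check: 1 arcsec = 4.8481368e-06 rad, so 4.287 arcsec = 4.287 * 4.8481368e-06 = 2.0783963e-05 rad. 1 min = 60 s, so 25.57 min = 25.57 * 60 = 1534.2 s. Combine: 2.0783963e-05 rad / 1534.2 s = 1.3547101e-08 rad/s. 1 rpm = 0.10471976 rad/s, so 1.3547101e-08 rad/s = 1.3547101e-08 / 0.10471976 = 1.2936529e-07 rpm ≈ 1.294e-07 rpm (4 s.f.).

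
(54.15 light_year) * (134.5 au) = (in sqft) 1 light_year = 9.4607305e+15 m, so 54.15 light_year = 54.15 * 9.4607305e+15 = 5.1229856e+17 m. 1 au = 1.4959787e+11 m, so 134.5 au = 134.5 * 1.4959787e+11 = 2.0120914e+13 m. Combine: 5.1229856e+17 m * 2.0120914e+13 m = 1.0307915e+31 m^2. 1 sqft = 0.09290304 m^2, so 1.0307915e+31 m^2 = 1.0307915e+31 / 0.09290304 = 1.1095347e+32 sqft ≈ 1.11e+32 sqft (4 s.f.). Final answer: 1.11e+32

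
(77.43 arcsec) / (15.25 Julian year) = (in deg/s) 4.469e-11. Check: 1 arcsec = 4.8481368e-06 rad, so 77.43 arcsec = 77.43 * 4.8481368e-06 = 0.00037539123 rad. 1 Julian year = 31557600 s, so 15.25 Julian year = 15.25 * 31557600 = 4.812534e+08 s. Combine: 0.00037539123 rad / 4.812534e+08 s = 7.8002822e-13 rad/s. 1 deg/s = 0.017453293 rad/s, so 7.8002822e-13 rad/s = 7.8002822e-13 / 0.017453293 = 4.4692325e-11 deg/s ≈ 4.469e-11 deg/s (4 s.f.).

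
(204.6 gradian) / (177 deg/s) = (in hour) 0.000289. Check: 1 gradian = 0.015707963 rad, so 204.6 gradian = 204.6 * 0.015707963 = 3.2138493 rad. 1 deg/s = 0.017453293 rad/s, so 177 deg/s = 177 * 0.017453293 = 3.0892328 rad/s. Combine: 3.2138493 rad / 3.0892328 rad/s = 1.040339 s. 1 hour = 3600 s, so 1.040339 s = 1.040339 / 3600 = 0.00028898305 hour ≈ 0.000289 hour (4 s.f.).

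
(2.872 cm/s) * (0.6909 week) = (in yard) 1.312e+04. Check: 1 cm/s = 0.01 m/s, so 2.872 cm/s = 2.872 * 0.01 = 0.02872 m/s. 1 week = 604800 s, so 0.6909 week = 0.6909 * 604800 = 417856.32 s. Combine: 0.02872 m/s * 417856.32 s = 12000.834 m. 1 yard = 0.9144 m, so 12000.834 m = 12000.834 / 0.9144 = 13124.271 yard ≈ 1.312e+04 yard (4 s.f.).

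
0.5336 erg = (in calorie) 1 erg = 1e-07 J, so 0.5336 erg = 0.5336 * 1e-07 = 5.336e-08 J. 1 calorie = 4.184 J, so 5.336e-08 J = 5.336e-08 / 4.184 = 1.2753346e-08 calorie ≈ 1.275e-08 calorie (4 s.f.). Final answer: 1.275e-08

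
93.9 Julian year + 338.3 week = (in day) 1 Julian year = 31557600 s, so 93.9 Julian year = 93.9 * 31557600 = 2.9632586e+09 s. 1 week = 604800 s, so 338.3 week = 338.3 * 604800 = 2.0460384e+08 s. Sum: 2.9632586e+09 + 2.0460384e+08 = 3.1678625e+09 s. 1 day = 86400 s, so 3.1678625e+09 s = 3.1678625e+09 / 86400 = 36665.075 day ≈ 3.667e+04 day (4 s.f.). Final answer: 3.667e+04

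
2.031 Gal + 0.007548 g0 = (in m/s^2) 0.09433. Check: 1 Gal = 0.01 m/s^2, so 2.031 Gal = 2.031 * 0.01 = 0.02031 m/s^2. 1 g0 = 9.80665 m/s^2, so 0.007548 g0 = 0.007548 * 9.80665 = 0.074020594 m/s^2. Sum: 0.02031 + 0.074020594 = 0.094330594 m/s^2. Result: 0.094330594 m/s^2 ≈ 0.09433 m/s^2 (4 s.f.).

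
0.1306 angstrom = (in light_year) 1.38e-27. Check: 1 angstrom = 1e-10 m, so 0.1306 angstrom = 0.1306 * 1e-10 = 1.306e-11 m. 1 light_year = 9.4607305e+15 m, so 1.306e-11 m = 1.306e-11 / 9.4607305e+15 = 1.3804431e-27 light_year ≈ 1.38e-27 light_year (4 s.f.).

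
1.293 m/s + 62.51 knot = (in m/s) 1.293 m/s is already in m/s. 1 knot = 0.51444444 m/s, so 62.51 knot = 62.51 * 0.51444444 = 32.157922 m/s. Sum: 1.293 + 32.157922 = 33.450922 m/s. Result: 33.450922 m/s ≈ 33.45 m/s (4 s.f.). Final answer: 33.45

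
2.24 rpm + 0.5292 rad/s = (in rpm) 1 rpm = 0.10471976 rad/s, so 2.24 rpm = 2.24 * 0.10471976 = 0.23457225 rad/s. 0.5292 rad/s is already in rad/s. Sum: 0.23457225 + 0.5292 = 0.76377225 rad/s. 1 rpm = 0.10471976 rad/s, so 0.76377225 rad/s = 0.76377225 / 0.10471976 = 7.2934878 rpm ≈ 7.293 rpm (4 s.f.). Final answer: 7.293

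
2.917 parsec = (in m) 9.001e+16. Check: 1 parsec = 3.0856776e+16 m, so 2.917 parsec = 2.917 * 3.0856776e+16 = 9.0009215e+16 m. Result: 9.0009215e+16 m ≈ 9.001e+16 m (4 s.f.).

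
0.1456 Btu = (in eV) 9.588e+20. Check: 1 Btu = 1055.0559 J, so 0.1456 Btu = 0.1456 * 1055.0559 = 153.61613 J. 1 eV = 1.6021766e-19 J, so 153.61613 J = 153.61613 / 1.6021766e-19 = 9.5879648e+20 eV ≈ 9.588e+20 eV (4 s.f.).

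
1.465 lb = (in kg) 0.6645. Check: 1 lb = 0.45359237 kg, so 1.465 lb = 1.465 * 0.45359237 = 0.66451282 kg. Result: 0.66451282 kg ≈ 0.6645 kg (4 s.f.).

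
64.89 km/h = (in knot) 35.04. Check: 1 km/h = 0.27777778 m/s, so 64.89 km/h = 64.89 * 0.27777778 = 18.025 m/s. 1 knot = 0.51444444 m/s, so 18.025 m/s = 18.025 / 0.51444444 = 35.037797 knot ≈ 35.04 knot (4 s.f.).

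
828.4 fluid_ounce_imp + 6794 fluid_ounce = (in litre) 1 fluid_ounce_imp = 2.8413063e-05 m^3, so 828.4 fluid_ounce_imp = 828.4 * 2.8413063e-05 = 0.023537381 m^3. 1 fluid_ounce = 2.957353e-05 m^3, so 6794 fluid_ounce = 6794 * 2.957353e-05 = 0.20092256 m^3. Sum: 0.023537381 + 0.20092256 = 0.22445994 m^3. 1 litre = 0.001 m^3, so 0.22445994 m^3 = 0.22445994 / 0.001 = 224.45994 litre ≈ 224.5 litre (4 s.f.). Final answer: 224.5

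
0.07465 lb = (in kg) 1 lb = 0.45359237 kg, so 0.07465 lb = 0.07465 * 0.45359237 = 0.03386067 kg. Result: 0.03386067 kg ≈ 0.03386 kg (4 s.f.). Final answer: 0.03386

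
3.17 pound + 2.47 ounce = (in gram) 1 pound = 0.45359237 kg, so 3.17 pound = 3.17 * 0.45359237 = 1.4378878 kg. 1 ounce = 0.028349523 kg, so 2.47 ounce = 2.47 * 0.028349523 = 0.070023322 kg. Sum: 1.4378878 + 0.070023322 = 1.5079111 kg. 1 gram = 0.001 kg, so 1.5079111 kg = 1.5079111 / 0.001 = 1507.9111 gram ≈ 1508 gram (4 s.f.). Final answer: 1508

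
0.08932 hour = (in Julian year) 1 hour = 3600 s, so 0.08932 hour = 0.08932 * 3600 = 321.552 s. 1 Julian year = 31557600 s, so 321.552 s = 321.552 / 31557600 = 1.0189368e-05 Julian year ≈ 1.019e-05 Julian year (4 s.f.). Final answer: 1.019e-05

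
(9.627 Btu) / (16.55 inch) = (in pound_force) 5432. Check: 1 Btu = 1055.0559 J, so 9.627 Btu = 9.627 * 1055.0559 = 10157.023 J. 1 inch = 0.0254 m, so 16.55 inch = 16.55 * 0.0254 = 0.42037 m. Combine: 10157.023 J / 0.42037 m = 24162.102 N. 1 pound_force = 4.4482216 N, so 24162.102 N = 24162.102 / 4.4482216 = 5431.8565 pound_force ≈ 5432 pound_force (4 s.f.).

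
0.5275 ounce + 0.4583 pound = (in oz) 7.86. Check: 1 ounce = 0.028349523 kg, so 0.5275 ounce = 0.5275 * 0.028349523 = 0.014954373 kg. 1 pound = 0.45359237 kg, so 0.4583 pound = 0.4583 * 0.45359237 = 0.20788138 kg. Sum: 0.014954373 + 0.20788138 = 0.22283576 kg. 1 oz = 0.028349523 kg, so 0.22283576 kg = 0.22283576 / 0.028349523 = 7.8603 oz ≈ 7.86 oz (4 s.f.).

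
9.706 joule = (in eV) 9.706 joule = 9.706 J. 1 eV = 1.6021766e-19 J, so 9.706 J = 9.706 / 1.6021766e-19 = 6.0580087e+19 eV ≈ 6.058e+19 eV (4 s.f.). Final answer: 6.058e+19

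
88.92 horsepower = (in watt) 6.631e+04. Check: 1 horsepower = 745.69987 W, so 88.92 horsepower = 88.92 * 745.69987 = 66307.633 W. 66307.633 W = 66307.633 watt ≈ 6.631e+04 watt (4 s.f.).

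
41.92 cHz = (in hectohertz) 1 cHz = 0.01 Hz, so 41.92 cHz = 41.92 * 0.01 = 0.4192 Hz. 1 hectohertz = 100 Hz, so 0.4192 Hz = 0.4192 / 100 = 0.004192 hectohertz. Final answer: 0.004192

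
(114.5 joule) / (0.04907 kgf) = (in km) 114.5 joule = 114.5 J. 1 kgf = 9.80665 N, so 0.04907 kgf = 0.04907 * 9.80665 = 0.48121232 N. Combine: 114.5 J / 0.48121232 N = 237.94071 m. 1 km = 1000 m, so 237.94071 m = 237.94071 / 1000 = 0.23794071 km ≈ 0.2379 km (4 s.f.). Final answer: 0.2379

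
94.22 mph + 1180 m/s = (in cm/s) 1.222e+05. Check: 1 mph = 0.44704 m/s, so 94.22 mph = 94.22 * 0.44704 = 42.120109 m/s. 1180 m/s is already in m/s. Sum: 42.120109 + 1180 = 1222.1201 m/s. 1 cm/s = 0.01 m/s, so 1222.1201 m/s = 1222.1201 / 0.01 = 122212.01 cm/s ≈ 1.222e+05 cm/s (4 s.f.).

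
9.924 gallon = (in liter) 1 gallon = 0.0037854118 m^3, so 9.924 gallon = 9.924 * 0.0037854118 = 0.037566427 m^3. 1 liter = 0.001 m^3, so 0.037566427 m^3 = 0.037566427 / 0.001 = 37.566427 liter ≈ 37.57 liter (4 s.f.). Final answer: 37.57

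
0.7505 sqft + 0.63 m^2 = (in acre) 1 sqft = 0.09290304 m^2, so 0.7505 sqft = 0.7505 * 0.09290304 = 0.069723732 m^2. 0.63 m^2 is already in m^2. Sum: 0.069723732 + 0.63 = 0.69972373 m^2. 1 acre = 4046.8564 m^2, so 0.69972373 m^2 = 0.69972373 / 4046.8564 = 0.0001729055 acre ≈ 0.0001729 acre (4 s.f.). Final answer: 0.0001729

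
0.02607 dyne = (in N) 2.607e-07. Check: 1 dyne = 1e-05 N, so 0.02607 dyne = 0.02607 * 1e-05 = 2.607e-07 N. Result: 2.607e-07 N.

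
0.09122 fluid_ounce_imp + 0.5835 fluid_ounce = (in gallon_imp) 1 fluid_ounce_imp = 2.8413063e-05 m^3, so 0.09122 fluid_ounce_imp = 0.09122 * 2.8413063e-05 = 2.5918396e-06 m^3. 1 fluid_ounce = 2.957353e-05 m^3, so 0.5835 fluid_ounce = 0.5835 * 2.957353e-05 = 1.7256154e-05 m^3. Sum: 2.5918396e-06 + 1.7256154e-05 = 1.9847994e-05 m^3. 1 gallon_imp = 0.00454609 m^3, so 1.9847994e-05 m^3 = 1.9847994e-05 / 0.00454609 = 0.0043659483 gallon_imp ≈ 0.004366 gallon_imp (4 s.f.). Final answer: 0.004366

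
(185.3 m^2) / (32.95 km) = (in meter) 185.3 m^2 is already in m^2. 1 km = 1000 m, so 32.95 km = 32.95 * 1000 = 32950 m. Combine: 185.3 m^2 / 32950 m = 0.0056236722 m. 0.0056236722 m = 0.0056236722 meter ≈ 0.005624 meter (4 s.f.). Final answer: 0.005624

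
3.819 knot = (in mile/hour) 1 knot = 0.51444444 m/s, so 3.819 knot = 3.819 * 0.51444444 = 1.9646633 m/s. 1 mile/hour = 0.44704 m/s, so 1.9646633 m/s = 1.9646633 / 0.44704 = 4.3948267 mile/hour ≈ 4.395 mile/hour (4 s.f.). Final answer: 4.395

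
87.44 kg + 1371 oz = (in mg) 1.263e+08. Check: 87.44 kg is already in kg. 1 oz = 0.028349523 kg, so 1371 oz = 1371 * 0.028349523 = 38.867196 kg. Sum: 87.44 + 38.867196 = 126.3072 kg. 1 mg = 1e-06 kg, so 126.3072 kg = 126.3072 / 1e-06 = 1.263072e+08 mg ≈ 1.263e+08 mg (4 s.f.).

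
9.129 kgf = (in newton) 1 kgf = 9.80665 N, so 9.129 kgf = 9.129 * 9.80665 = 89.524908 N. 89.524908 N = 89.524908 newton ≈ 89.52 newton (4 s.f.). Final answer: 89.52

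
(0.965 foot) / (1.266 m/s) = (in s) 0.2323. Check: 1 foot = 0.3048 m, so 0.965 foot = 0.965 * 0.3048 = 0.294132 m. 1.266 m/s is already in m/s. Combine: 0.294132 m / 1.266 m/s = 0.23233175 s. Result: 0.23233175 s ≈ 0.2323 s (4 s.f.).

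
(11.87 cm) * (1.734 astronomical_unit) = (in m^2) 3.079e+10. Check: 1 cm = 0.01 m, so 11.87 cm = 11.87 * 0.01 = 0.1187 m. 1 astronomical_unit = 1.4959787e+11 m, so 1.734 astronomical_unit = 1.734 * 1.4959787e+11 = 2.5940271e+11 m. Combine: 0.1187 m * 2.5940271e+11 m = 3.0791101e+10 m^2. Result: 3.0791101e+10 m^2 ≈ 3.079e+10 m^2 (4 s.f.).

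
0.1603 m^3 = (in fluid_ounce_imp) 5642. Check: 1 fluid_ounce_imp = 2.8413063e-05 m^3, so 0.1603 m^3 = 0.1603 / 2.8413063e-05 = 5641.7713 fluid_ounce_imp ≈ 5642 fluid_ounce_imp (4 s.f.).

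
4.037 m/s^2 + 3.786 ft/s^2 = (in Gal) 519.1. Check: 4.037 m/s^2 is already in m/s^2. 1 ft/s^2 = 0.3048 m/s^2, so 3.786 ft/s^2 = 3.786 * 0.3048 = 1.1539728 m/s^2. Sum: 4.037 + 1.1539728 = 5.1909728 m/s^2. 1 Gal = 0.01 m/s^2, so 5.1909728 m/s^2 = 5.1909728 / 0.01 = 519.09728 Gal ≈ 519.1 Gal (4 s.f.).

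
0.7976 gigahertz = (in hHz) 7.976e+06. Check: 1 gigahertz = 1e+09 Hz, so 0.7976 gigahertz = 0.7976 * 1e+09 = 7.976e+08 Hz. 1 hHz = 100 Hz, so 7.976e+08 Hz = 7.976e+08 / 100 = 7976000 hHz ≈ 7.976e+06 hHz (4 s.f.).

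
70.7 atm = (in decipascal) 7.164e+07. Check: 1 atm = 101325 Pa, so 70.7 atm = 70.7 * 101325 = 7163677.5 Pa. 1 decipascal = 0.1 Pa, so 7163677.5 Pa = 7163677.5 / 0.1 = 71636775 decipascal ≈ 7.164e+07 decipascal (4 s.f.).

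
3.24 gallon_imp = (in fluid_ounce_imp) 1 gallon_imp = 0.00454609 m^3, so 3.24 gallon_imp = 3.24 * 0.00454609 = 0.014729332 m^3. 1 fluid_ounce_imp = 2.8413063e-05 m^3, so 0.014729332 m^3 = 0.014729332 / 2.8413063e-05 = 518.4 fluid_ounce_imp. Final answer: 518.4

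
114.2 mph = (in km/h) 1 mph = 0.44704 m/s, so 114.2 mph = 114.2 * 0.44704 = 51.051968 m/s. 1 km/h = 0.27777778 m/s, so 51.051968 m/s = 51.051968 / 0.27777778 = 183.78708 km/h ≈ 183.8 km/h (4 s.f.). Final answer: 183.8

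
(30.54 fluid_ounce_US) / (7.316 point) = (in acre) 8.647e-05. Check: 1 fluid_ounce_US = 2.957353e-05 m^3, so 30.54 fluid_ounce_US = 30.54 * 2.957353e-05 = 0.00090317559 m^3. 1 point = 0.00035277778 m, so 7.316 point = 7.316 * 0.00035277778 = 0.0025809222 m. Combine: 0.00090317559 m^3 / 0.0025809222 m = 0.34994297 m^2. 1 acre = 4046.8564 m^2, so 0.34994297 m^2 = 0.34994297 / 4046.8564 = 8.6472792e-05 acre ≈ 8.647e-05 acre (4 s.f.).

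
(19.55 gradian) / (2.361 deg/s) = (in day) 1 gradian = 0.015707963 rad, so 19.55 gradian = 19.55 * 0.015707963 = 0.30709068 rad. 1 deg/s = 0.017453293 rad/s, so 2.361 deg/s = 2.361 * 0.017453293 = 0.041207224 rad/s. Combine: 0.30709068 rad / 0.041207224 rad/s = 7.4523507 s. 1 day = 86400 s, so 7.4523507 s = 7.4523507 / 86400 = 8.6254059e-05 day ≈ 8.625e-05 day (4 s.f.). Final answer: 8.625e-05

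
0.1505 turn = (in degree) 1 turn = 6.2831853 rad, so 0.1505 turn = 0.1505 * 6.2831853 = 0.94561939 rad. 1 degree = 0.017453293 rad, so 0.94561939 rad = 0.94561939 / 0.017453293 = 54.18 degree. Final answer: 54.18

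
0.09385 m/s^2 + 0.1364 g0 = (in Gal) 0.09385 m/s^2 is already in m/s^2. 1 g0 = 9.80665 m/s^2, so 0.1364 g0 = 0.1364 * 9.80665 = 1.3376271 m/s^2. Sum: 0.09385 + 1.3376271 = 1.4314771 m/s^2. 1 Gal = 0.01 m/s^2, so 1.4314771 m/s^2 = 1.4314771 / 0.01 = 143.14771 Gal ≈ 143.1 Gal (4 s.f.). Final answer: 143.1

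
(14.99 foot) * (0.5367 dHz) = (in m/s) 1 foot = 0.3048 m, so 14.99 foot = 14.99 * 0.3048 = 4.568952 m. 1 dHz = 0.1 Hz, so 0.5367 dHz = 0.5367 * 0.1 = 0.05367 Hz. Combine: 4.568952 m * 0.05367 Hz = 0.24521565 m/s. Result: 0.24521565 m/s ≈ 0.2452 m/s (4 s.f.). Final answer: 0.2452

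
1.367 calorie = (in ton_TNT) 1 calorie = 4.184 J, so 1.367 calorie = 1.367 * 4.184 = 5.719528 J. 1 ton_TNT = 4.184e+09 J, so 5.719528 J = 5.719528 / 4.184e+09 = 1.367e-09 ton_TNT. Final answer: 1.367e-09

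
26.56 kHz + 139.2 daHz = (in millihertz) 1 kHz = 1000 Hz, so 26.56 kHz = 26.56 * 1000 = 26560 Hz. 1 daHz = 10 Hz, so 139.2 daHz = 139.2 * 10 = 1392 Hz. Sum: 26560 + 1392 = 27952 Hz. 1 millihertz = 0.001 Hz, so 27952 Hz = 27952 / 0.001 = 27952000 millihertz ≈ 2.795e+07 millihertz (4 s.f.). Final answer: 2.795e+07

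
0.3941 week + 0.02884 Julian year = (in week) 1 week = 604800 s, so 0.3941 week = 0.3941 * 604800 = 238351.68 s. 1 Julian year = 31557600 s, so 0.02884 Julian year = 0.02884 * 31557600 = 910121.18 s. Sum: 238351.68 + 910121.18 = 1148472.9 s. 1 week = 604800 s, so 1148472.9 s = 1148472.9 / 604800 = 1.89893 week ≈ 1.899 week (4 s.f.). Final answer: 1.899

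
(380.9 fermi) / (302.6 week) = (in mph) 1 fermi = 1e-15 m, so 380.9 fermi = 380.9 * 1e-15 = 3.809e-13 m. 1 week = 604800 s, so 302.6 week = 302.6 * 604800 = 1.8301248e+08 s. Combine: 3.809e-13 m / 1.8301248e+08 s = 2.0812788e-21 m/s. 1 mph = 0.44704 m/s, so 2.0812788e-21 m/s = 2.0812788e-21 / 0.44704 = 4.6556881e-21 mph ≈ 4.656e-21 mph (4 s.f.). Final answer: 4.656e-21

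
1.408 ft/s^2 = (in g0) 0.04376. Check: 1 ft/s^2 = 0.3048 m/s^2, so 1.408 ft/s^2 = 1.408 * 0.3048 = 0.4291584 m/s^2. 1 g0 = 9.80665 m/s^2, so 0.4291584 m/s^2 = 0.4291584 / 9.80665 = 0.043761978 g0 ≈ 0.04376 g0 (4 s.f.).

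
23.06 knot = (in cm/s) 1 knot = 0.51444444 m/s, so 23.06 knot = 23.06 * 0.51444444 = 11.863089 m/s. 1 cm/s = 0.01 m/s, so 11.863089 m/s = 11.863089 / 0.01 = 1186.3089 cm/s ≈ 1186 cm/s (4 s.f.). Final answer: 1186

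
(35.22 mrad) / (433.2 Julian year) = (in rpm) 2.46e-11. Check: 1 mrad = 0.001 rad, so 35.22 mrad = 35.22 * 0.001 = 0.03522 rad. 1 Julian year = 31557600 s, so 433.2 Julian year = 433.2 * 31557600 = 1.3670752e+10 s. Combine: 0.03522 rad / 1.3670752e+10 s = 2.576303e-12 rad/s. 1 rpm = 0.10471976 rad/s, so 2.576303e-12 rad/s = 2.576303e-12 / 0.10471976 = 2.4601881e-11 rpm ≈ 2.46e-11 rpm (4 s.f.).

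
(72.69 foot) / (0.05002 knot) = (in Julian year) 1 foot = 0.3048 m, so 72.69 foot = 72.69 * 0.3048 = 22.155912 m. 1 knot = 0.51444444 m/s, so 0.05002 knot = 0.05002 * 0.51444444 = 0.025732511 m/s. Combine: 22.155912 m / 0.025732511 m/s = 861.00855 s. 1 Julian year = 31557600 s, so 861.00855 s = 861.00855 / 31557600 = 2.7283714e-05 Julian year ≈ 2.728e-05 Julian year (4 s.f.). Final answer: 2.728e-05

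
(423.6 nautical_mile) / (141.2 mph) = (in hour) 3.452. Check: 1 nautical_mile = 1852 m, so 423.6 nautical_mile = 423.6 * 1852 = 784507.2 m. 1 mph = 0.44704 m/s, so 141.2 mph = 141.2 * 0.44704 = 63.122048 m/s. Combine: 784507.2 m / 63.122048 m/s = 12428.418 s. 1 hour = 3600 s, so 12428.418 s = 12428.418 / 3600 = 3.4523383 hour ≈ 3.452 hour (4 s.f.).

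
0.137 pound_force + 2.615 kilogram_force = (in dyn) 2.625e+06. Check: 1 pound_force = 4.4482216 N, so 0.137 pound_force = 0.137 * 4.4482216 = 0.60940636 N. 1 kilogram_force = 9.80665 N, so 2.615 kilogram_force = 2.615 * 9.80665 = 25.64439 N. Sum: 0.60940636 + 25.64439 = 26.253796 N. 1 dyn = 1e-05 N, so 26.253796 N = 26.253796 / 1e-05 = 2625379.6 dyn ≈ 2.625e+06 dyn (4 s.f.).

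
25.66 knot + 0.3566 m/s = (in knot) 26.35. Check: 1 knot = 0.51444444 m/s, so 25.66 knot = 25.66 * 0.51444444 = 13.200644 m/s. 0.3566 m/s is already in m/s. Sum: 13.200644 + 0.3566 = 13.557244 m/s. 1 knot = 0.51444444 m/s, so 13.557244 m/s = 13.557244 / 0.51444444 = 26.353175 knot ≈ 26.35 knot (4 s.f.).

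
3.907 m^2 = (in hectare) 1 hectare = 10000 m^2, so 3.907 m^2 = 3.907 / 10000 = 0.0003907 hectare. Final answer: 0.0003907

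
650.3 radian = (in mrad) 650.3 radian = 650.3 rad. 1 mrad = 0.001 rad, so 650.3 rad = 650.3 / 0.001 = 650300 mrad ≈ 6.503e+05 mrad (4 s.f.). Final answer: 6.503e+05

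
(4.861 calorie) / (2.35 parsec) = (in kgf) 1 calorie = 4.184 J, so 4.861 calorie = 4.861 * 4.184 = 20.338424 J. 1 parsec = 3.0856776e+16 m, so 2.35 parsec = 2.35 * 3.0856776e+16 = 7.2513423e+16 m. Combine: 20.338424 J / 7.2513423e+16 m = 2.8047806e-16 N. 1 kgf = 9.80665 N, so 2.8047806e-16 N = 2.8047806e-16 / 9.80665 = 2.8600802e-17 kgf ≈ 2.86e-17 kgf (4 s.f.). Final answer: 2.86e-17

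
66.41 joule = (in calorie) 15.87. Check: 66.41 joule = 66.41 J. 1 calorie = 4.184 J, so 66.41 J = 66.41 / 4.184 = 15.872371 calorie ≈ 15.87 calorie (4 s.f.).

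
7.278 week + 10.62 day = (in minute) 1 week = 604800 s, so 7.278 week = 7.278 * 604800 = 4401734.4 s. 1 day = 86400 s, so 10.62 day = 10.62 * 86400 = 917568 s. Sum: 4401734.4 + 917568 = 5319302.4 s. 1 minute = 60 s, so 5319302.4 s = 5319302.4 / 60 = 88655.04 minute ≈ 8.866e+04 minute (4 s.f.). Final answer: 8.866e+04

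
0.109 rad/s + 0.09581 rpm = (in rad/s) 0.109 rad/s is already in rad/s. 1 rpm = 0.10471976 rad/s, so 0.09581 rpm = 0.09581 * 0.10471976 = 0.0100332 rad/s. Sum: 0.109 + 0.0100332 = 0.1190332 rad/s. Result: 0.1190332 rad/s ≈ 0.119 rad/s (4 s.f.). Final answer: 0.119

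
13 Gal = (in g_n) 0.01326. Check: 1 Gal = 0.01 m/s^2, so 13 Gal = 13 * 0.01 = 0.13 m/s^2. 1 g_n = 9.80665 m/s^2, so 0.13 m/s^2 = 0.13 / 9.80665 = 0.013256311 g_n ≈ 0.01326 g_n (4 s.f.).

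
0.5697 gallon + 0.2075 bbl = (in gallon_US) 9.285. Check: 1 gallon = 0.0037854118 m^3, so 0.5697 gallon = 0.5697 * 0.0037854118 = 0.0021565491 m^3. 1 bbl = 0.15898729 m^3, so 0.2075 bbl = 0.2075 * 0.15898729 = 0.032989864 m^3. Sum: 0.0021565491 + 0.032989864 = 0.035146413 m^3. 1 gallon_US = 0.0037854118 m^3, so 0.035146413 m^3 = 0.035146413 / 0.0037854118 = 9.2847 gallon_US ≈ 9.285 gallon_US (4 s.f.).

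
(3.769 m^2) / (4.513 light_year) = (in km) 8.827e-20. Check: 3.769 m^2 is already in m^2. 1 light_year = 9.4607305e+15 m, so 4.513 light_year = 4.513 * 9.4607305e+15 = 4.2696277e+16 m. Combine: 3.769 m^2 / 4.2696277e+16 m = 8.8274676e-17 m. 1 km = 1000 m, so 8.8274676e-17 m = 8.8274676e-17 / 1000 = 8.8274676e-20 km ≈ 8.827e-20 km (4 s.f.).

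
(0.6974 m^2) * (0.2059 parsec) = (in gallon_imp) 9.747e+17. Check: 0.6974 m^2 is already in m^2. 1 parsec = 3.0856776e+16 m, so 0.2059 parsec = 0.2059 * 3.0856776e+16 = 6.3534101e+15 m. Combine: 0.6974 m^2 * 6.3534101e+15 m = 4.4308682e+15 m^3. 1 gallon_imp = 0.00454609 m^3, so 4.4308682e+15 m^3 = 4.4308682e+15 / 0.00454609 = 9.7465475e+17 gallon_imp ≈ 9.747e+17 gallon_imp (4 s.f.).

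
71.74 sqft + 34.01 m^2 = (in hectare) 1 sqft = 0.09290304 m^2, so 71.74 sqft = 71.74 * 0.09290304 = 6.6648641 m^2. 34.01 m^2 is already in m^2. Sum: 6.6648641 + 34.01 = 40.674864 m^2. 1 hectare = 10000 m^2, so 40.674864 m^2 = 40.674864 / 10000 = 0.0040674864 hectare ≈ 0.004067 hectare (4 s.f.). Final answer: 0.004067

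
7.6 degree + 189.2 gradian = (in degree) 1 degree = 0.017453293 rad, so 7.6 degree = 7.6 * 0.017453293 = 0.13264502 rad. 1 gradian = 0.015707963 rad, so 189.2 gradian = 189.2 * 0.015707963 = 2.9719467 rad. Sum: 0.13264502 + 2.9719467 = 3.1045917 rad. 1 degree = 0.017453293 rad, so 3.1045917 rad = 3.1045917 / 0.017453293 = 177.88 degree ≈ 177.9 degree (4 s.f.). Final answer: 177.9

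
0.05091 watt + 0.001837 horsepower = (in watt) 1.421. Check: 0.05091 watt = 0.05091 W. 1 horsepower = 745.69987 W, so 0.001837 horsepower = 0.001837 * 745.69987 = 1.3698507 W. Sum: 0.05091 + 1.3698507 = 1.4207607 W. 1.4207607 W = 1.4207607 watt ≈ 1.421 watt (4 s.f.).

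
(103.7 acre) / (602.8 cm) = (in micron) 6.962e+10. Check: 1 acre = 4046.8564 m^2, so 103.7 acre = 103.7 * 4046.8564 = 419659.01 m^2. 1 cm = 0.01 m, so 602.8 cm = 602.8 * 0.01 = 6.028 m. Combine: 419659.01 m^2 / 6.028 m = 69618.283 m. 1 micron = 1e-06 m, so 69618.283 m = 69618.283 / 1e-06 = 6.9618283e+10 micron ≈ 6.962e+10 micron (4 s.f.).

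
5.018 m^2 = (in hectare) 1 hectare = 10000 m^2, so 5.018 m^2 = 5.018 / 10000 = 0.0005018 hectare. Final answer: 0.0005018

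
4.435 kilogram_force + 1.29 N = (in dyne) 1 kilogram_force = 9.80665 N, so 4.435 kilogram_force = 4.435 * 9.80665 = 43.492493 N. 1.29 N is already in N. Sum: 43.492493 + 1.29 = 44.782493 N. 1 dyne = 1e-05 N, so 44.782493 N = 44.782493 / 1e-05 = 4478249.3 dyne ≈ 4.478e+06 dyne (4 s.f.). Final answer: 4.478e+06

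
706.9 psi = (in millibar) 1 psi = 6894.7573 Pa, so 706.9 psi = 706.9 * 6894.7573 = 4873903.9 Pa. 1 millibar = 100 Pa, so 4873903.9 Pa = 4873903.9 / 100 = 48739.039 millibar ≈ 4.874e+04 millibar (4 s.f.). Final answer: 4.874e+04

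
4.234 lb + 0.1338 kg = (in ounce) 1 lb = 0.45359237 kg, so 4.234 lb = 4.234 * 0.45359237 = 1.9205101 kg. 0.1338 kg is already in kg. Sum: 1.9205101 + 0.1338 = 2.0543101 kg. 1 ounce = 0.028349523 kg, so 2.0543101 kg = 2.0543101 / 0.028349523 = 72.463656 ounce ≈ 72.46 ounce (4 s.f.). Final answer: 72.46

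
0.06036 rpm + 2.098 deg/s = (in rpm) 1 rpm = 0.10471976 rad/s, so 0.06036 rpm = 0.06036 * 0.10471976 = 0.0063208844 rad/s. 1 deg/s = 0.017453293 rad/s, so 2.098 deg/s = 2.098 * 0.017453293 = 0.036617008 rad/s. Sum: 0.0063208844 + 0.036617008 = 0.042937892 rad/s. 1 rpm = 0.10471976 rad/s, so 0.042937892 rad/s = 0.042937892 / 0.10471976 = 0.41002667 rpm ≈ 0.41 rpm (4 s.f.). Final answer: 0.41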